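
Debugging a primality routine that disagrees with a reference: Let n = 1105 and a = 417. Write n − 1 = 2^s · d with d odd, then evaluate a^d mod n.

807

n − 1 = 1104 = 2^4 · 69, so s = 4 and d = 69.
417^69 mod 1105 = 807.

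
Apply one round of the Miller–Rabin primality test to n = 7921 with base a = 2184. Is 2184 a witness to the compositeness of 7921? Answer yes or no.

yes

n − 1 = 7920 = 2^4 · 495, so s = 4 and d = 495.
x_0 = 2184^495 mod 7921 = 1921.
x_0 is neither 1 nor 7920, so continue squaring.
x_1 = 1921^2 mod 7921 = 6976.
x_2 = 6976^2 mod 7921 = 5873.
x_3 = 5873^2 mod 7921 = 4095.
Reached i = s−1 = 3 without hitting −1: 2184 is a Miller–Rabin witness and 7921 is composite.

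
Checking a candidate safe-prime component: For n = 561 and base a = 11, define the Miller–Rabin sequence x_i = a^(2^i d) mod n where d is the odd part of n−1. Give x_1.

484

n − 1 = 560 = 2^4 · 35, so s = 4 and d = 35.
x_0 = 11^35 mod 561 = 209.
x_1 = 209^2 mod 561 = 484.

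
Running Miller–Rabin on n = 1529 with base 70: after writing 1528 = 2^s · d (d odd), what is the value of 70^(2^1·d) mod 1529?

1292

n − 1 = 1528 = 2^3 · 191, so s = 3 and d = 191.
x_0 = 70^191 mod 1529 = 906.
x_1 = 906^2 mod 1529 = 1292.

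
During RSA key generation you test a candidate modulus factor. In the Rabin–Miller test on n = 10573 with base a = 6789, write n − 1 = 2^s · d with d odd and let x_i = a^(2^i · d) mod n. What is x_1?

583

n − 1 = 10572 = 2^2 · 2643, so s = 2 and d = 2643.
Repeated squaring mod 10573: 6789^1 ≡ 6789, 6789^2 ≡ 2814, 6789^4 ≡ 9992, 6789^8 ≡ 9798, 6789^16 ≡ 8537, 6789^32 ≡ 680, 6789^64 ≡ 7761, 6789^128 ≡ 9313, 6789^256 ≡ 1650, 6789^512 ≡ 5239, 6789^1024 ≡ 10186, 6789^2048 ≡ 1747.
2643 = 2048 + 512 + 64 + 16 + 2 + 1, so 6789^2643 ≡ 1747·5239·7761·8537·2814·6789 ≡ 8050 (mod 10573).
x_0 = 8050.
x_1 = 8050^2 mod 10573 = 583.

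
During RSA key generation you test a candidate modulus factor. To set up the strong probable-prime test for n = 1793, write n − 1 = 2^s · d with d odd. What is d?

7

Halving: 1792 → 896 → 448 → 224 → 112 → 56 → 28 → 14 → 7; 7 is odd.
So 1792 = 2^8 · 7.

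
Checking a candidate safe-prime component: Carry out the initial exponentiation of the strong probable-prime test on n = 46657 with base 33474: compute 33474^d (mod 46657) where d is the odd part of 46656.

20240

n − 1 = 46656 = 2^6 · 729, so s = 6 and d = 729.
33474^729 mod 46657 = 20240.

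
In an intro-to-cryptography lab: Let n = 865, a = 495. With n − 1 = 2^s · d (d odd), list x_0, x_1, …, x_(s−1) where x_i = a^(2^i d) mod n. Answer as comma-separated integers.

n − 1 = 864 = 2^5 · 27, so s = 5 and d = 27.
x_0 = 495^27 mod 865 = 325.
x_1 = 325^2 mod 865 = 95.
x_2 = 95^2 mod 865 = 375.
x_3 = 375^2 mod 865 = 495.
x_4 = 495^2 mod 865 = 230.

325, 95, 375, 495, 230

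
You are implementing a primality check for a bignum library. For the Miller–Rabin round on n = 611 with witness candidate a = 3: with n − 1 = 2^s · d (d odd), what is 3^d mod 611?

165

n − 1 = 610 = 2^1 · 305, so s = 1 and d = 305.
Repeated squaring mod 611: 3^1 ≡ 3, 3^2 ≡ 9, 3^4 ≡ 81, 3^8 ≡ 451, 3^16 ≡ 549, 3^32 ≡ 178, 3^64 ≡ 523, 3^128 ≡ 412, 3^256 ≡ 497.
305 = 256 + 32 + 16 + 1, so 3^305 ≡ 497·178·549·3 ≡ 165 (mod 611).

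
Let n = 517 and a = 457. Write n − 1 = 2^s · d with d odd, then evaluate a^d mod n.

n − 1 = 516 = 2^2 · 129, so s = 2 and d = 129.
457^129 mod 517 = 299.

299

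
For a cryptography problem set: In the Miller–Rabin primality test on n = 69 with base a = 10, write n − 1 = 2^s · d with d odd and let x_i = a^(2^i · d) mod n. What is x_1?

n − 1 = 68 = 2^2 · 17, so s = 2 and d = 17.
x_0 = 10^17 mod 69 = 40.
x_1 = 40^2 mod 69 = 13.

13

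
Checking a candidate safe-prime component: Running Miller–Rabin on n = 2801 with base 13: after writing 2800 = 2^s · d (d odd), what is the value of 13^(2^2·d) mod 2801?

n − 1 = 2800 = 2^4 · 175, so s = 4 and d = 175.
Repeated squaring mod 2801: 13^1 ≡ 13, 13^2 ≡ 169, 13^4 ≡ 551, 13^8 ≡ 1093, 13^16 ≡ 1423, 13^32 ≡ 2607, 13^64 ≡ 1223, 13^128 ≡ 2796.
175 = 128 + 32 + 8 + 4 + 2 + 1, so 13^175 ≡ 2796·2607·1093·551·169·13 ≡ 817 (mod 2801).
x_0 = 817.
x_1 = 817^2 mod 2801 = 851.
x_2 = 851^2 mod 2801 = 1543.

1543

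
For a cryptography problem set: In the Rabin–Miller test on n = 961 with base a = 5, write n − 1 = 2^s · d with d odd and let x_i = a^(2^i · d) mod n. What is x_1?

n − 1 = 960 = 2^6 · 15, so s = 6 and d = 15.
By repeated squaring, 5^15 ≡ 621 (mod 961).
x_0 = 621.
x_1 = 621^2 mod 961 = 280.

280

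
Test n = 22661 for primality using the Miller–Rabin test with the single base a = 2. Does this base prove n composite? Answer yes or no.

n − 1 = 22660 = 2^2 · 5665, so s = 2 and d = 5665.
Repeated squaring mod 22661: 2^1 ≡ 2, 2^2 ≡ 4, 2^4 ≡ 16, 2^8 ≡ 256, 2^16 ≡ 20214, 2^32 ≡ 5305, 2^64 ≡ 20724, 2^128 ≡ 12904, 2^256 ≡ 188, 2^512 ≡ 12683, 2^1024 ≡ 10711, 2^2048 ≡ 15539, 2^4096 ≡ 7566.
5665 = 4096 + 1024 + 512 + 32 + 1, so 2^5665 ≡ 7566·10711·12683·5305·2 ≡ 18787 (mod 22661).
x_0 = 2^5665 mod 22661 = 18787.
x_0 is neither 1 nor 22660, so continue squaring.
x_1 = 18787^2 mod 22661 = 6294.
Reached i = s−1 = 1 without hitting −1: 2 is a Miller–Rabin witness and 22661 is composite.

yes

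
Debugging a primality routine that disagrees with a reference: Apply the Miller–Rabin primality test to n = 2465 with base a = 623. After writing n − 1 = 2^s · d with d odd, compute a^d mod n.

568

n − 1 = 2464 = 2^5 · 77, so s = 5 and d = 77.
By repeated squaring, 623^77 ≡ 568 (mod 2465).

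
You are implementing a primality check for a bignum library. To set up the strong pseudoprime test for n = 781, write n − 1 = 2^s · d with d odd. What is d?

195

Halving: 780 → 390 → 195; 195 is odd.
So 780 = 2^2 · 195.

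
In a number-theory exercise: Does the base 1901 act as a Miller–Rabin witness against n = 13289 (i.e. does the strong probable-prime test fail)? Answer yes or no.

yes

n − 1 = 13288 = 2^3 · 1661, so s = 3 and d = 1661.
Repeated squaring mod 13289: 1901^1 ≡ 1901, 1901^2 ≡ 12482, 1901^4 ≡ 88, 1901^8 ≡ 7744, 1901^16 ≡ 9568, 1901^32 ≡ 11992, 1901^64 ≡ 7795, 1901^128 ≡ 4717, 1901^256 ≡ 4303, 1901^512 ≡ 4232, 1901^1024 ≡ 9541.
1661 = 1024 + 512 + 64 + 32 + 16 + 8 + 4 + 1, so 1901^1661 ≡ 9541·4232·7795·11992·9568·7744·88·1901 ≡ 523 (mod 13289).
x_0 = 1901^1661 mod 13289 = 523.
x_0 is neither 1 nor 13288, so continue squaring.
x_1 = 523^2 mod 13289 = 7749.
x_2 = 7749^2 mod 13289 = 7299.
Reached i = s−1 = 2 without hitting −1: 1901 is a Miller–Rabin witness and 13289 is composite.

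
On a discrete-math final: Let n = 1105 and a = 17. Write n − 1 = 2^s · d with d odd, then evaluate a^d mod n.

n − 1 = 1104 = 2^4 · 69, so s = 4 and d = 69.
17^69 mod 1105 = 272.

272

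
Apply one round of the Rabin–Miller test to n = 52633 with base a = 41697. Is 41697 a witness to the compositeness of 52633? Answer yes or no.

n − 1 = 52632 = 2^3 · 6579, so s = 3 and d = 6579.
By repeated squaring, 41697^6579 ≡ 36770 (mod 52633).
x_0 = 41697^6579 mod 52633 = 36770.
x_0 is neither 1 nor 52632, so continue squaring.
x_1 = 36770^2 mod 52633 = 49029.
x_2 = 49029^2 mod 52633 = 41098.
Reached i = s−1 = 2 without hitting −1: 41697 is a Miller–Rabin witness and 52633 is composite.

yes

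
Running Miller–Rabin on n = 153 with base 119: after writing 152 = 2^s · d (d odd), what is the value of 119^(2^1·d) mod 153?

n − 1 = 152 = 2^3 · 19, so s = 3 and d = 19.
By repeated squaring, 119^19 ≡ 119 (mod 153).
x_0 = 119.
x_1 = 119^2 mod 153 = 85.

85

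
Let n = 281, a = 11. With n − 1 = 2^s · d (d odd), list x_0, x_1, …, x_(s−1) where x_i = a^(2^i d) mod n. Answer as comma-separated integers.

221, 228, 280

n − 1 = 280 = 2^3 · 35, so s = 3 and d = 35.
x_0 = 11^35 mod 281 = 221.
x_1 = 221^2 mod 281 = 228.
x_2 = 228^2 mod 281 = 280.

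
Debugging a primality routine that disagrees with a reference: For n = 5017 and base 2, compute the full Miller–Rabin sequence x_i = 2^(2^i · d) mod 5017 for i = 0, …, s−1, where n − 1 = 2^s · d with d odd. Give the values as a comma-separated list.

n − 1 = 5016 = 2^3 · 627, so s = 3 and d = 627.
x_0 = 2^627 mod 5017 = 4281.
x_1 = 4281^2 mod 5017 = 4877.
x_2 = 4877^2 mod 5017 = 4549.

4281, 4877, 4549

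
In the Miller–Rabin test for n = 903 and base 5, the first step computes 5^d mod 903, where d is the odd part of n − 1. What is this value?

320

n − 1 = 902 = 2^1 · 451, so s = 1 and d = 451.
5^451 mod 903 = 320.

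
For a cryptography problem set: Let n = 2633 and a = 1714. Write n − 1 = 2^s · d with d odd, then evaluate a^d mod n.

n − 1 = 2632 = 2^3 · 329, so s = 3 and d = 329.
By repeated squaring, 1714^329 ≡ 2632 (mod 2633).

2632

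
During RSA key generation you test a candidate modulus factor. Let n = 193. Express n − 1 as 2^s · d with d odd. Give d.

3

Halving: 192 → 96 → 48 → 24 → 12 → 6 → 3; 3 is odd.
So 192 = 2^6 · 3.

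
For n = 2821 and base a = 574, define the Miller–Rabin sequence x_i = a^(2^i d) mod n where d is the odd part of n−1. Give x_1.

714

n − 1 = 2820 = 2^2 · 705, so s = 2 and d = 705.
x_0 = 574^705 mod 2821 = 1799.
x_1 = 1799^2 mod 2821 = 714.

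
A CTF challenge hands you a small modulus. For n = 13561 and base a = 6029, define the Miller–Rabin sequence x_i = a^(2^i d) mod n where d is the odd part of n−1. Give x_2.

12102

n − 1 = 13560 = 2^3 · 1695, so s = 3 and d = 1695.
x_0 = 6029^1695 mod 13561 = 11614.
x_1 = 11614^2 mod 13561 = 7290.
x_2 = 7290^2 mod 13561 = 12102.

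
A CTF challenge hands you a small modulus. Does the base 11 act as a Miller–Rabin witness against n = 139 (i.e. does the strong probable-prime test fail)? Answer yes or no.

no

n − 1 = 138 = 2^1 · 69, so s = 1 and d = 69.
By repeated squaring, 11^69 ≡ 1 (mod 139).
x_0 = 11^69 mod 139 = 1.
x_0 = 1, so 11 is not a witness.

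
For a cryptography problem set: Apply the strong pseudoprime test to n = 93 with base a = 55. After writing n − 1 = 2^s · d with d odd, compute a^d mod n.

52

n − 1 = 92 = 2^2 · 23, so s = 2 and d = 23.
By repeated squaring, 55^23 ≡ 52 (mod 93).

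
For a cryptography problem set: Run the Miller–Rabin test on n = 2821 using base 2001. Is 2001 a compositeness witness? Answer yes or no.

n − 1 = 2820 = 2^2 · 705, so s = 2 and d = 705.
Repeated squaring mod 2821: 2001^1 ≡ 2001, 2001^2 ≡ 1002, 2001^4 ≡ 2549, 2001^8 ≡ 638, 2001^16 ≡ 820, 2001^32 ≡ 1002, 2001^64 ≡ 2549, 2001^128 ≡ 638, 2001^256 ≡ 820, 2001^512 ≡ 1002.
705 = 512 + 128 + 64 + 1, so 2001^705 ≡ 1002·638·2549·2001 ≡ 2820 (mod 2821).
x_0 = 2001^705 mod 2821 = 2820.
x_0 = 2820 ≡ −1, so 2001 is not a witness.

no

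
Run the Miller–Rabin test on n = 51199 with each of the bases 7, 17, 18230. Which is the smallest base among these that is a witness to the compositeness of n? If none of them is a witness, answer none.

n − 1 = 51198 = 2^1 · 25599, so s = 1 and d = 25599.
Base 7: x_0 = 7^25599 mod 51199 = 51198. x_0 = 51198 ≡ −1, so 7 is not a witness.
Base 17: x_0 = 17^25599 mod 51199 = 51198. x_0 = 51198 ≡ −1, so 17 is not a witness.
Base 18230: x_0 = 18230^25599 mod 51199 = 51198. x_0 = 51198 ≡ −1, so 18230 is not a witness.
No listed base is a witness for 51199.

none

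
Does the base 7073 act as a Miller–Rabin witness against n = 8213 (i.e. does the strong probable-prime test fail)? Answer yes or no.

n − 1 = 8212 = 2^2 · 2053, so s = 2 and d = 2053.
x_0 = 7073^2053 mod 8213 = 7837.
x_0 is neither 1 nor 8212, so continue squaring.
x_1 = 7837^2 mod 8213 = 1755.
Reached i = s−1 = 1 without hitting −1: 7073 is a Miller–Rabin witness and 8213 is composite.

yes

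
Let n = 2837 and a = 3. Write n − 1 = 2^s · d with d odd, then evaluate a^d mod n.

n − 1 = 2836 = 2^2 · 709, so s = 2 and d = 709.
3^709 mod 2837 = 2421.

2421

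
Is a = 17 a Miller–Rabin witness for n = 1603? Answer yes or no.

yes

n − 1 = 1602 = 2^1 · 801, so s = 1 and d = 801.
By repeated squaring, 17^801 ≡ 104 (mod 1603).
x_0 = 17^801 mod 1603 = 104.
x_0 ∉ {1, 1602} and s = 1, so 17 is a Miller–Rabin witness and 1603 is composite.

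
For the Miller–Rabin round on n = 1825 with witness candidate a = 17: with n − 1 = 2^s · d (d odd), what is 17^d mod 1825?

n − 1 = 1824 = 2^5 · 57, so s = 5 and d = 57.
17^57 mod 1825 = 1377.

1377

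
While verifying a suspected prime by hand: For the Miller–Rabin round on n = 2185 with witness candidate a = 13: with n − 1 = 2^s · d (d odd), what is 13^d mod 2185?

1038

n − 1 = 2184 = 2^3 · 273, so s = 3 and d = 273.
13^273 mod 2185 = 1038.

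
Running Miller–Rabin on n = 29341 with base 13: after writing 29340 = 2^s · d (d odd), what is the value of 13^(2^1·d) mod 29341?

n − 1 = 29340 = 2^2 · 7335, so s = 2 and d = 7335.
x_0 = 13^7335 mod 29341 = 8541.
x_1 = 8541^2 mod 29341 = 6955.

6955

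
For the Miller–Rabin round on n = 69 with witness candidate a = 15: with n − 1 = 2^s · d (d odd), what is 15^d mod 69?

33

n − 1 = 68 = 2^2 · 17, so s = 2 and d = 17.
15^17 mod 69 = 33.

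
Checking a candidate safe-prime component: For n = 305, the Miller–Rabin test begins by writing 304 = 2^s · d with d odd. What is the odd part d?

19

Halving: 304 → 152 → 76 → 38 → 19; 19 is odd.
So 304 = 2^4 · 19.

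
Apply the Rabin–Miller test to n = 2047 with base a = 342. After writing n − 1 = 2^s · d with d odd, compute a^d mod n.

482

n − 1 = 2046 = 2^1 · 1023, so s = 1 and d = 1023.
342^1023 mod 2047 = 482.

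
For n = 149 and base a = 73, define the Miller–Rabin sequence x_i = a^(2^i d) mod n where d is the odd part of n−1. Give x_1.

1

n − 1 = 148 = 2^2 · 37, so s = 2 and d = 37.
x_0 = 73^37 mod 149 = 1.
x_1 = 1^2 mod 149 = 1.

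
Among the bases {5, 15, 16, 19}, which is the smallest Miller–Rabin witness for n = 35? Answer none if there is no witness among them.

n − 1 = 34 = 2^1 · 17, so s = 1 and d = 17.
Base 5: x_0 = 5^17 mod 35 = 10. x_0 ∉ {1, 34} and s = 1, so 5 is a Miller–Rabin witness and 35 is composite.
Base 15: x_0 = 15^17 mod 35 = 15. x_0 ∉ {1, 34} and s = 1, so 15 is a Miller–Rabin witness and 35 is composite.
Base 16: x_0 = 16^17 mod 35 = 11. x_0 ∉ {1, 34} and s = 1, so 16 is a Miller–Rabin witness and 35 is composite.
Base 19: x_0 = 19^17 mod 35 = 24. x_0 ∉ {1, 34} and s = 1, so 19 is a Miller–Rabin witness and 35 is composite.
The smallest witness among the given bases is 5.

5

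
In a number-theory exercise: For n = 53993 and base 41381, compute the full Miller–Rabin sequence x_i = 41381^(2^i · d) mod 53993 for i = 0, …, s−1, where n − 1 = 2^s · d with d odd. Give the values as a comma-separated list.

n − 1 = 53992 = 2^3 · 6749, so s = 3 and d = 6749.
x_0 = 41381^6749 mod 53993 = 29091.
x_1 = 29091^2 mod 53993 = 53992.
x_2 = 53992^2 mod 53993 = 1.

29091, 53992, 1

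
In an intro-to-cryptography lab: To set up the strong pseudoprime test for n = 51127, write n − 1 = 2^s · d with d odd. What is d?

25563

Halving: 51126 → 25563; 25563 is odd.
So 51126 = 2^1 · 25563.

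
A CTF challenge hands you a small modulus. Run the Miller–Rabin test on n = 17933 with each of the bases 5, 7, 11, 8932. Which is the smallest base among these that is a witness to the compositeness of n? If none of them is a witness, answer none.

n − 1 = 17932 = 2^2 · 4483, so s = 2 and d = 4483.
Base 5: x_0 = 5^4483 mod 17933 = 13054. x_0 is neither 1 nor 17932, so continue squaring. x_1 = 13054^2 mod 17933 = 7550. Reached i = s−1 = 1 without hitting −1: 5 is a Miller–Rabin witness and 17933 is composite.
Base 7: x_0 = 7^4483 mod 17933 = 17725. x_0 is neither 1 nor 17932, so continue squaring. x_1 = 17725^2 mod 17933 = 7398. Reached i = s−1 = 1 without hitting −1: 7 is a Miller–Rabin witness and 17933 is composite.
Base 11: x_0 = 11^4483 mod 17933 = 7300. x_0 is neither 1 nor 17932, so continue squaring. x_1 = 7300^2 mod 17933 = 11057. Reached i = s−1 = 1 without hitting −1: 11 is a Miller–Rabin witness and 17933 is composite.
Base 8932: x_0 = 8932^4483 mod 17933 = 17399. x_0 is neither 1 nor 17932, so continue squaring. x_1 = 17399^2 mod 17933 = 16161. Reached i = s−1 = 1 without hitting −1: 8932 is a Miller–Rabin witness and 17933 is composite.
The smallest witness among the given bases is 5.

5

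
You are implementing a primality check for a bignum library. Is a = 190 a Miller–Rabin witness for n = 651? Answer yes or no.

no

n − 1 = 650 = 2^1 · 325, so s = 1 and d = 325.
x_0 = 190^325 mod 651 = 1.
x_0 = 1, so 190 is not a witness.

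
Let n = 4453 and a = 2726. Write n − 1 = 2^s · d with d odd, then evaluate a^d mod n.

n − 1 = 4452 = 2^2 · 1113, so s = 2 and d = 1113.
2726^1113 mod 4453 = 1071.

1071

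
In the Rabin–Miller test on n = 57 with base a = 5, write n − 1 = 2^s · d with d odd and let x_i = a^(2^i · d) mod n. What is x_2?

n − 1 = 56 = 2^3 · 7, so s = 3 and d = 7.
Repeated squaring mod 57: 5^1 ≡ 5, 5^2 ≡ 25, 5^4 ≡ 55.
7 = 4 + 2 + 1, so 5^7 ≡ 55·25·5 ≡ 35 (mod 57).
x_0 = 35.
x_1 = 35^2 mod 57 = 28.
x_2 = 28^2 mod 57 = 43.

43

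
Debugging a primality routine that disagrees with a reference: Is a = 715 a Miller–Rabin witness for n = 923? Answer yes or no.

n − 1 = 922 = 2^1 · 461, so s = 1 and d = 461.
By repeated squaring, 715^461 ≡ 715 (mod 923).
x_0 = 715^461 mod 923 = 715.
x_0 ∉ {1, 922} and s = 1, so 715 is a Miller–Rabin witness and 923 is composite.

yes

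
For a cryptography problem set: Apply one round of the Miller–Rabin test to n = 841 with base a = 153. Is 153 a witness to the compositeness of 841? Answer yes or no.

n − 1 = 840 = 2^3 · 105, so s = 3 and d = 105.
x_0 = 153^105 mod 841 = 302.
x_0 is neither 1 nor 840, so continue squaring.
x_1 = 302^2 mod 841 = 376.
x_2 = 376^2 mod 841 = 88.
Reached i = s−1 = 2 without hitting −1: 153 is a Miller–Rabin witness and 841 is composite.

yes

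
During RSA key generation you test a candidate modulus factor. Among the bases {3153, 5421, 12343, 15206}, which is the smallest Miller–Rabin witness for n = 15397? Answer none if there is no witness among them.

n − 1 = 15396 = 2^2 · 3849, so s = 2 and d = 3849.
Base 3153: x_0 = 3153^3849 mod 15397 = 10798. x_0 is neither 1 nor 15396, so continue squaring. x_1 = 10798^2 mod 15397 = 10720. Reached i = s−1 = 1 without hitting −1: 3153 is a Miller–Rabin witness and 15397 is composite.
Base 5421: x_0 = 5421^3849 mod 15397 = 6508. x_0 is neither 1 nor 15396, so continue squaring. x_1 = 6508^2 mod 15397 = 12314. Reached i = s−1 = 1 without hitting −1: 5421 is a Miller–Rabin witness and 15397 is composite.
Base 12343: x_0 = 12343^3849 mod 15397 = 9823. x_0 is neither 1 nor 15396, so continue squaring. x_1 = 9823^2 mod 15397 = 13727. Reached i = s−1 = 1 without hitting −1: 12343 is a Miller–Rabin witness and 15397 is composite.
Base 15206: x_0 = 15206^3849 mod 15397 = 13943. x_0 is neither 1 nor 15396, so continue squaring. x_1 = 13943^2 mod 15397 = 4727. Reached i = s−1 = 1 without hitting −1: 15206 is a Miller–Rabin witness and 15397 is composite.
The smallest witness among the given bases is 3153.

3153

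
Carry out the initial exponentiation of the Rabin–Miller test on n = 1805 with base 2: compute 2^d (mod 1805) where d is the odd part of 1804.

1408

n − 1 = 1804 = 2^2 · 451, so s = 2 and d = 451.
Repeated squaring mod 1805: 2^1 ≡ 2, 2^2 ≡ 4, 2^4 ≡ 16, 2^8 ≡ 256, 2^16 ≡ 556, 2^32 ≡ 481, 2^64 ≡ 321, 2^128 ≡ 156, 2^256 ≡ 871.
451 = 256 + 128 + 64 + 2 + 1, so 2^451 ≡ 871·156·321·4·2 ≡ 1408 (mod 1805).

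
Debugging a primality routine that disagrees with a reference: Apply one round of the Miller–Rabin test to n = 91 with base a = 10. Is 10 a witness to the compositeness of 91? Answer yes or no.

no

n − 1 = 90 = 2^1 · 45, so s = 1 and d = 45.
x_0 = 10^45 mod 91 = 90.
x_0 = 90 ≡ −1, so 10 is not a witness.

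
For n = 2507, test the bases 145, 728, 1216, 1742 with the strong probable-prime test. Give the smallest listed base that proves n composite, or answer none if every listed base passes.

145

n − 1 = 2506 = 2^1 · 1253, so s = 1 and d = 1253.
Base 145: x_0 = 145^1253 mod 2507 = 976. x_0 ∉ {1, 2506} and s = 1, so 145 is a Miller–Rabin witness and 2507 is composite.
Base 728: x_0 = 728^1253 mod 2507 = 1446. x_0 ∉ {1, 2506} and s = 1, so 728 is a Miller–Rabin witness and 2507 is composite.
Base 1216: x_0 = 1216^1253 mod 2507 = 2016. x_0 ∉ {1, 2506} and s = 1, so 1216 is a Miller–Rabin witness and 2507 is composite.
Base 1742: x_0 = 1742^1253 mod 2507 = 1721. x_0 ∉ {1, 2506} and s = 1, so 1742 is a Miller–Rabin witness and 2507 is composite.
The smallest witness among the given bases is 145.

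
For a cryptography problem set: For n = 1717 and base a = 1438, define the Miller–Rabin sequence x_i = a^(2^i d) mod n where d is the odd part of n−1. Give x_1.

1192

n − 1 = 1716 = 2^2 · 429, so s = 2 and d = 429.
Repeated squaring mod 1717: 1438^1 ≡ 1438, 1438^2 ≡ 576, 1438^4 ≡ 395, 1438^8 ≡ 1495, 1438^16 ≡ 1208, 1438^32 ≡ 1531, 1438^64 ≡ 256, 1438^128 ≡ 290, 1438^256 ≡ 1684.
429 = 256 + 128 + 32 + 8 + 4 + 1, so 1438^429 ≡ 1684·290·1531·1495·395·1438 ≡ 1405 (mod 1717).
x_0 = 1405.
x_1 = 1405^2 mod 1717 = 1192.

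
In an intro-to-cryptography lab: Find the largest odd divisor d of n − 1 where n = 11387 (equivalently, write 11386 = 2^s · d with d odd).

Halving: 11386 → 5693; 5693 is odd.
So 11386 = 2^1 · 5693.

5693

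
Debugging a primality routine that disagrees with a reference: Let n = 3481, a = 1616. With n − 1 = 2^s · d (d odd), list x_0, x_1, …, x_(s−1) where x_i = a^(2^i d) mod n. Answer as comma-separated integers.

n − 1 = 3480 = 2^3 · 435, so s = 3 and d = 435.
x_0 = 1616^435 mod 3481 = 2123.
x_1 = 2123^2 mod 3481 = 2715.
x_2 = 2715^2 mod 3481 = 1948.

2123, 2715, 1948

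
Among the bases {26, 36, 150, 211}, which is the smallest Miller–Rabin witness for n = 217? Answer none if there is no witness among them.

n − 1 = 216 = 2^3 · 27, so s = 3 and d = 27.
Base 26: x_0 = 26^27 mod 217 = 216. x_0 = 216 ≡ −1, so 26 is not a witness.
Base 36: x_0 = 36^27 mod 217 = 1. x_0 = 1, so 36 is not a witness.
Base 150: x_0 = 150^27 mod 217 = 216. x_0 = 216 ≡ −1, so 150 is not a witness.
Base 211: x_0 = 211^27 mod 217 = 1. x_0 = 1, so 211 is not a witness.
No listed base is a witness for 217.

none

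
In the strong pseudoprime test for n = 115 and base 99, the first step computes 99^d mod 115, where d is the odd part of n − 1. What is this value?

89

n − 1 = 114 = 2^1 · 57, so s = 1 and d = 57.
99^57 mod 115 = 89.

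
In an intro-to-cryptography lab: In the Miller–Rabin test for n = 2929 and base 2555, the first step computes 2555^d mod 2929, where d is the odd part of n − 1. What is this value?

1418

n − 1 = 2928 = 2^4 · 183, so s = 4 and d = 183.
2555^183 mod 2929 = 1418.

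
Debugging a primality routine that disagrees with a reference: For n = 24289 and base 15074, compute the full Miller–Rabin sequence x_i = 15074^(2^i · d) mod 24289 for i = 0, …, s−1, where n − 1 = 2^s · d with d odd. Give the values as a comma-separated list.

2606, 14605, 27, 729, 21372

n − 1 = 24288 = 2^5 · 759, so s = 5 and d = 759.
x_0 = 15074^759 mod 24289 = 2606.
x_1 = 2606^2 mod 24289 = 14605.
x_2 = 14605^2 mod 24289 = 27.
x_3 = 27^2 mod 24289 = 729.
x_4 = 729^2 mod 24289 = 21372.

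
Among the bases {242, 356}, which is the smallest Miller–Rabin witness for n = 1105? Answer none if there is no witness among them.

n − 1 = 1104 = 2^4 · 69, so s = 4 and d = 69.
Base 242: x_0 = 242^69 mod 1105 = 242. x_0 is neither 1 nor 1104, so continue squaring. x_1 = 242^2 mod 1105 = 1104. x_1 ≡ −1, so 242 is not a witness.
Base 356: x_0 = 356^69 mod 1105 = 356. x_0 is neither 1 nor 1104, so continue squaring. x_1 = 356^2 mod 1105 = 766. x_2 = 766^2 mod 1105 = 1. x_2 = 1 but x_1 ≠ ±1, a nontrivial square root of 1 — 356 is a witness and 1105 is composite.
The smallest witness among the given bases is 356.

356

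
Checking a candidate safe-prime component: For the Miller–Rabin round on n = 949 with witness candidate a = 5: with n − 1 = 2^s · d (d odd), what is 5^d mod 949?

n − 1 = 948 = 2^2 · 237, so s = 2 and d = 237.
Repeated squaring mod 949: 5^1 ≡ 5, 5^2 ≡ 25, 5^4 ≡ 625, 5^8 ≡ 586, 5^16 ≡ 807, 5^32 ≡ 235, 5^64 ≡ 183, 5^128 ≡ 274.
237 = 128 + 64 + 32 + 8 + 4 + 1, so 5^237 ≡ 274·183·235·586·625·5 ≡ 382 (mod 949).

382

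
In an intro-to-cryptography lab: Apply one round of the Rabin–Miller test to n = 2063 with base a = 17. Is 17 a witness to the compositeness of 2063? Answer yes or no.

no

n − 1 = 2062 = 2^1 · 1031, so s = 1 and d = 1031.
x_0 = 17^1031 mod 2063 = 2062.
x_0 = 2062 ≡ −1, so 17 is not a witness.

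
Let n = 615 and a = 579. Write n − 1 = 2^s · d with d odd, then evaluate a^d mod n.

n − 1 = 614 = 2^1 · 307, so s = 1 and d = 307.
Repeated squaring mod 615: 579^1 ≡ 579, 579^2 ≡ 66, 579^4 ≡ 51, 579^8 ≡ 141, 579^16 ≡ 201, 579^32 ≡ 426, 579^64 ≡ 51, 579^128 ≡ 141, 579^256 ≡ 201.
307 = 256 + 32 + 16 + 2 + 1, so 579^307 ≡ 201·426·201·66·579 ≡ 594 (mod 615).

594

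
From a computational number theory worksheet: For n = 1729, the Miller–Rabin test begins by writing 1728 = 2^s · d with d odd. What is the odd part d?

27

Halving: 1728 → 864 → 432 → 216 → 108 → 54 → 27; 27 is odd.
So 1728 = 2^6 · 27.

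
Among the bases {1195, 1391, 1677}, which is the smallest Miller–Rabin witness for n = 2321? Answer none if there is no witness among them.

n − 1 = 2320 = 2^4 · 145, so s = 4 and d = 145.
Base 1195: x_0 = 1195^145 mod 2321 = 2320. x_0 = 2320 ≡ −1, so 1195 is not a witness.
Base 1391: x_0 = 1391^145 mod 2321 = 144. x_0 is neither 1 nor 2320, so continue squaring. x_1 = 144^2 mod 2321 = 2168. x_2 = 2168^2 mod 2321 = 199. x_3 = 199^2 mod 2321 = 144. Reached i = s−1 = 3 without hitting −1: 1391 is a Miller–Rabin witness and 2321 is composite.
Base 1677: x_0 = 1677^145 mod 2321 = 364. x_0 is neither 1 nor 2320, so continue squaring. x_1 = 364^2 mod 2321 = 199. x_2 = 199^2 mod 2321 = 144. x_3 = 144^2 mod 2321 = 2168. Reached i = s−1 = 3 without hitting −1: 1677 is a Miller–Rabin witness and 2321 is composite.
The smallest witness among the given bases is 1391.

1391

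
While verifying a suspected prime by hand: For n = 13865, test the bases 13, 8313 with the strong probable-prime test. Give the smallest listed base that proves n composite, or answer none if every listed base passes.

n − 1 = 13864 = 2^3 · 1733, so s = 3 and d = 1733.
Base 13: x_0 = 13^1733 mod 13865 = 8893. x_0 is neither 1 nor 13864, so continue squaring. x_1 = 8893^2 mod 13865 = 13354. x_2 = 13354^2 mod 13865 = 11551. Reached i = s−1 = 2 without hitting −1: 13 is a Miller–Rabin witness and 13865 is composite.
Base 8313: x_0 = 8313^1733 mod 13865 = 12713. x_0 is neither 1 nor 13864, so continue squaring. x_1 = 12713^2 mod 13865 = 9929. x_2 = 9929^2 mod 13865 = 4891. Reached i = s−1 = 2 without hitting −1: 8313 is a Miller–Rabin witness and 13865 is composite.
The smallest witness among the given bases is 13.

13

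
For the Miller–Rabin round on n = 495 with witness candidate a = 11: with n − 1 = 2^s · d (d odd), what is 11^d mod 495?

11

n − 1 = 494 = 2^1 · 247, so s = 1 and d = 247.
Repeated squaring mod 495: 11^1 ≡ 11, 11^2 ≡ 121, 11^4 ≡ 286, 11^8 ≡ 121, 11^16 ≡ 286, 11^32 ≡ 121, 11^64 ≡ 286, 11^128 ≡ 121.
247 = 128 + 64 + 32 + 16 + 4 + 2 + 1, so 11^247 ≡ 121·286·121·286·286·121·11 ≡ 11 (mod 495).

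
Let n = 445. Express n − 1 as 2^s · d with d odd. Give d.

111

Halving: 444 → 222 → 111; 111 is odd.
So 444 = 2^2 · 111.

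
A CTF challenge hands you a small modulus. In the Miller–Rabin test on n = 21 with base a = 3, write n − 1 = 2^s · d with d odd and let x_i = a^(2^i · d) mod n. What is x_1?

18

n − 1 = 20 = 2^2 · 5, so s = 2 and d = 5.
x_0 = 3^5 mod 21 = 12.
x_1 = 12^2 mod 21 = 18.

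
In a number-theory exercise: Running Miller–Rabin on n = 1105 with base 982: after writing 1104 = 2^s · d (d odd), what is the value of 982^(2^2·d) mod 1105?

n − 1 = 1104 = 2^4 · 69, so s = 4 and d = 69.
x_0 = 982^69 mod 1105 = 47.
x_1 = 47^2 mod 1105 = 1104.
x_2 = 1104^2 mod 1105 = 1.

1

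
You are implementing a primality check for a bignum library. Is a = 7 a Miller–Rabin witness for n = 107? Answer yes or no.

n − 1 = 106 = 2^1 · 53, so s = 1 and d = 53.
By repeated squaring, 7^53 ≡ 106 (mod 107).
x_0 = 7^53 mod 107 = 106.
x_0 = 106 ≡ −1, so 7 is not a witness.

no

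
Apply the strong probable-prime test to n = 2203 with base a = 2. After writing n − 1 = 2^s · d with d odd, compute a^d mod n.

n − 1 = 2202 = 2^1 · 1101, so s = 1 and d = 1101.
2^1101 mod 2203 = 2202.

2202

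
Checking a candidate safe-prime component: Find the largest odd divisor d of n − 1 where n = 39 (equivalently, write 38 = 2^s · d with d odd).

19

Halving: 38 → 19; 19 is odd.
So 38 = 2^1 · 19.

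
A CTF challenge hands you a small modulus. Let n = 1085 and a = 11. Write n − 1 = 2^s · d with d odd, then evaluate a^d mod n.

11

n − 1 = 1084 = 2^2 · 271, so s = 2 and d = 271.
Repeated squaring mod 1085: 11^1 ≡ 11, 11^2 ≡ 121, 11^4 ≡ 536, 11^8 ≡ 856, 11^16 ≡ 361, 11^32 ≡ 121, 11^64 ≡ 536, 11^128 ≡ 856, 11^256 ≡ 361.
271 = 256 + 8 + 4 + 2 + 1, so 11^271 ≡ 361·856·536·121·11 ≡ 11 (mod 1085).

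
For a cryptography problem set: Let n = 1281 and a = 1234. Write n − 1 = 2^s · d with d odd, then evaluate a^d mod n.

109

n − 1 = 1280 = 2^8 · 5, so s = 8 and d = 5.
1234^5 mod 1281 = 109.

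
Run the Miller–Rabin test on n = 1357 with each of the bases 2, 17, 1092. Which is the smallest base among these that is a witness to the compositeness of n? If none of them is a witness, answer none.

n − 1 = 1356 = 2^2 · 339, so s = 2 and d = 339.
Base 2: x_0 = 2^339 mod 1357 = 857. x_0 is neither 1 nor 1356, so continue squaring. x_1 = 857^2 mod 1357 = 312. Reached i = s−1 = 1 without hitting −1: 2 is a Miller–Rabin witness and 1357 is composite.
Base 17: x_0 = 17^339 mod 1357 = 1088. x_0 is neither 1 nor 1356, so continue squaring. x_1 = 1088^2 mod 1357 = 440. Reached i = s−1 = 1 without hitting −1: 17 is a Miller–Rabin witness and 1357 is composite.
Base 1092: x_0 = 1092^339 mod 1357 = 571. x_0 is neither 1 nor 1356, so continue squaring. x_1 = 571^2 mod 1357 = 361. Reached i = s−1 = 1 without hitting −1: 1092 is a Miller–Rabin witness and 1357 is composite.
The smallest witness among the given bases is 2.

2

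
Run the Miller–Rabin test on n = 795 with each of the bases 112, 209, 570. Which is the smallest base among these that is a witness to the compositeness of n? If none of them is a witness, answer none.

112

n − 1 = 794 = 2^1 · 397, so s = 1 and d = 397.
Base 112: x_0 = 112^397 mod 795 = 202. x_0 ∉ {1, 794} and s = 1, so 112 is a Miller–Rabin witness and 795 is composite.
Base 209: x_0 = 209^397 mod 795 = 14. x_0 ∉ {1, 794} and s = 1, so 209 is a Miller–Rabin witness and 795 is composite.
Base 570: x_0 = 570^397 mod 795 = 780. x_0 ∉ {1, 794} and s = 1, so 570 is a Miller–Rabin witness and 795 is composite.
The smallest witness among the given bases is 112.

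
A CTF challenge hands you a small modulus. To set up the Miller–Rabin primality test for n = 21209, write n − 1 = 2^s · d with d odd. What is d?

2651

Halving: 21208 → 10604 → 5302 → 2651; 2651 is odd.
So 21208 = 2^3 · 2651.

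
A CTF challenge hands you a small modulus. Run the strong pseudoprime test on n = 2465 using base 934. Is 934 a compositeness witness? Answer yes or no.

n − 1 = 2464 = 2^5 · 77, so s = 5 and d = 77.
Repeated squaring mod 2465: 934^1 ≡ 934, 934^2 ≡ 2211, 934^4 ≡ 426, 934^8 ≡ 1531, 934^16 ≡ 2211, 934^32 ≡ 426, 934^64 ≡ 1531.
77 = 64 + 8 + 4 + 1, so 934^77 ≡ 1531·1531·426·934 ≡ 2464 (mod 2465).
x_0 = 934^77 mod 2465 = 2464.
x_0 = 2464 ≡ −1, so 934 is not a witness.

no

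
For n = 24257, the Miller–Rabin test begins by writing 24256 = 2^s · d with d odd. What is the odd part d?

Halving: 24256 → 12128 → 6064 → 3032 → 1516 → 758 → 379; 379 is odd.
So 24256 = 2^6 · 379.

379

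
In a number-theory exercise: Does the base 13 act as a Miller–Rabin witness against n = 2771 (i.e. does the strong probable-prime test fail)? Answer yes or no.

n − 1 = 2770 = 2^1 · 1385, so s = 1 and d = 1385.
Repeated squaring mod 2771: 13^1 ≡ 13, 13^2 ≡ 169, 13^4 ≡ 851, 13^8 ≡ 970, 13^16 ≡ 1531, 13^32 ≡ 2466, 13^64 ≡ 1582, 13^128 ≡ 511, 13^256 ≡ 647, 13^512 ≡ 188, 13^1024 ≡ 2092.
1385 = 1024 + 256 + 64 + 32 + 8 + 1, so 13^1385 ≡ 2092·647·1582·2466·970·13 ≡ 1475 (mod 2771).
x_0 = 13^1385 mod 2771 = 1475.
x_0 ∉ {1, 2770} and s = 1, so 13 is a Miller–Rabin witness and 2771 is composite.

yes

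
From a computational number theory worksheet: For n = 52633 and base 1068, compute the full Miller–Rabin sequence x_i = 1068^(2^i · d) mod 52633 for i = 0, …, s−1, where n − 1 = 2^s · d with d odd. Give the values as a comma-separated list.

44703, 41098, 1

n − 1 = 52632 = 2^3 · 6579, so s = 3 and d = 6579.
x_0 = 1068^6579 mod 52633 = 44703.
x_1 = 44703^2 mod 52633 = 41098.
x_2 = 41098^2 mod 52633 = 1.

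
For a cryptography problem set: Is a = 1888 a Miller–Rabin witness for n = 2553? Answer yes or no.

no

n − 1 = 2552 = 2^3 · 319, so s = 3 and d = 319.
By repeated squaring, 1888^319 ≡ 1 (mod 2553).
x_0 = 1888^319 mod 2553 = 1.
x_0 = 1, so 1888 is not a witness.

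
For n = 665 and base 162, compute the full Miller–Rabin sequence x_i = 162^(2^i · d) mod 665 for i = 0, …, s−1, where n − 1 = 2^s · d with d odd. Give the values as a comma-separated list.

n − 1 = 664 = 2^3 · 83, so s = 3 and d = 83.
x_0 = 162^83 mod 665 = 603.
x_1 = 603^2 mod 665 = 519.
x_2 = 519^2 mod 665 = 36.

603, 519, 36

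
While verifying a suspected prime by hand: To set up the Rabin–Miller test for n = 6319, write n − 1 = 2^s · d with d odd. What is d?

3159

Halving: 6318 → 3159; 3159 is odd.
So 6318 = 2^1 · 3159.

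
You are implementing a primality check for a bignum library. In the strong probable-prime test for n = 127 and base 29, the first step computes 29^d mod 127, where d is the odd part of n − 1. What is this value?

126

n − 1 = 126 = 2^1 · 63, so s = 1 and d = 63.
29^63 mod 127 = 126.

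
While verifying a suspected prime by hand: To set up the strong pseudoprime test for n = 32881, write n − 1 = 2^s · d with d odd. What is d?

2055

Halving: 32880 → 16440 → 8220 → 4110 → 2055; 2055 is odd.
So 32880 = 2^4 · 2055.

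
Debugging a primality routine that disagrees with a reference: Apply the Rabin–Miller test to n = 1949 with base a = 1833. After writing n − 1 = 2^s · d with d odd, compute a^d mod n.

n − 1 = 1948 = 2^2 · 487, so s = 2 and d = 487.
1833^487 mod 1949 = 1.

1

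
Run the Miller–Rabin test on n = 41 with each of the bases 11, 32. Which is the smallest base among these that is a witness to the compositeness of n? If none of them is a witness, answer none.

none

n − 1 = 40 = 2^3 · 5, so s = 3 and d = 5.
Base 11: x_0 = 11^5 mod 41 = 3. x_0 is neither 1 nor 40, so continue squaring. x_1 = 3^2 mod 41 = 9. x_2 = 9^2 mod 41 = 40. x_2 ≡ −1, so 11 is not a witness.
Base 32: x_0 = 32^5 mod 41 = 32. x_0 is neither 1 nor 40, so continue squaring. x_1 = 32^2 mod 41 = 40. x_1 ≡ −1, so 32 is not a witness.
No listed base is a witness for 41.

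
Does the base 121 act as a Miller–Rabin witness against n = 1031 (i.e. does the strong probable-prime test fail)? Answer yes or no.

n − 1 = 1030 = 2^1 · 515, so s = 1 and d = 515.
x_0 = 121^515 mod 1031 = 1.
x_0 = 1, so 121 is not a witness.

no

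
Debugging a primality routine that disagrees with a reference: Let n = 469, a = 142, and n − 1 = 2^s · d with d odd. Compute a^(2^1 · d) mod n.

225

n − 1 = 468 = 2^2 · 117, so s = 2 and d = 117.
x_0 = 142^117 mod 469 = 253.
x_1 = 253^2 mod 469 = 225.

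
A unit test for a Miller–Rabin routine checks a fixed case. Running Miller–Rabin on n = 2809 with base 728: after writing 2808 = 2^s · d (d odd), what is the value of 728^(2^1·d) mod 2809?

2278

n − 1 = 2808 = 2^3 · 351, so s = 3 and d = 351.
x_0 = 728^351 mod 2809 = 977.
x_1 = 977^2 mod 2809 = 2278.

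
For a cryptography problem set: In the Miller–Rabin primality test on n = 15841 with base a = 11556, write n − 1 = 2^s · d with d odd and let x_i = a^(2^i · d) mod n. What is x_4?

n − 1 = 15840 = 2^5 · 495, so s = 5 and d = 495.
x_0 = 11556^495 mod 15841 = 6726.
x_1 = 6726^2 mod 15841 = 13021.
x_2 = 13021^2 mod 15841 = 218.
x_3 = 218^2 mod 15841 = 1.
x_4 = 1^2 mod 15841 = 1.

1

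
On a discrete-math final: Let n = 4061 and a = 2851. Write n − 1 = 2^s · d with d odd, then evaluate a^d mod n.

1239

n − 1 = 4060 = 2^2 · 1015, so s = 2 and d = 1015.
2851^1015 mod 4061 = 1239.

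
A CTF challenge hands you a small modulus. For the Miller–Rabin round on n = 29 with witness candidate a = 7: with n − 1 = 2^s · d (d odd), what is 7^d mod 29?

1

n − 1 = 28 = 2^2 · 7, so s = 2 and d = 7.
Repeated squaring mod 29: 7^1 ≡ 7, 7^2 ≡ 20, 7^4 ≡ 23.
7 = 4 + 2 + 1, so 7^7 ≡ 23·20·7 ≡ 1 (mod 29).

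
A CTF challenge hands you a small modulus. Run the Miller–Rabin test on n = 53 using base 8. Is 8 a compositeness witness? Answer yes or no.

n − 1 = 52 = 2^2 · 13, so s = 2 and d = 13.
Repeated squaring mod 53: 8^1 ≡ 8, 8^2 ≡ 11, 8^4 ≡ 15, 8^8 ≡ 13.
13 = 8 + 4 + 1, so 8^13 ≡ 13·15·8 ≡ 23 (mod 53).
x_0 = 8^13 mod 53 = 23.
x_0 is neither 1 nor 52, so continue squaring.
x_1 = 23^2 mod 53 = 52.
x_1 ≡ −1, so 8 is not a witness.

no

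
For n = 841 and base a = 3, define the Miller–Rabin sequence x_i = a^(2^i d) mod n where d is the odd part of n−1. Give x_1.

521

n − 1 = 840 = 2^3 · 105, so s = 3 and d = 105.
x_0 = 3^105 mod 841 = 568.
x_1 = 568^2 mod 841 = 521.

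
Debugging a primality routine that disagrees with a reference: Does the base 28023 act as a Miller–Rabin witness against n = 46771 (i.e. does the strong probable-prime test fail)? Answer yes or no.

no

n − 1 = 46770 = 2^1 · 23385, so s = 1 and d = 23385.
x_0 = 28023^23385 mod 46771 = 1.
x_0 = 1, so 28023 is not a witness.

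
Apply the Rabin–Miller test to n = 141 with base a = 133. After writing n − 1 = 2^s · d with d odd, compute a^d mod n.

127

n − 1 = 140 = 2^2 · 35, so s = 2 and d = 35.
133^35 mod 141 = 127.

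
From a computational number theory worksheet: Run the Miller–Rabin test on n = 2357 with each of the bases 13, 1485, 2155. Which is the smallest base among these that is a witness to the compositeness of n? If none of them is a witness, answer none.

none

n − 1 = 2356 = 2^2 · 589, so s = 2 and d = 589.
Base 13: x_0 = 13^589 mod 2357 = 1. x_0 = 1, so 13 is not a witness.
Base 1485: x_0 = 1485^589 mod 2357 = 2356. x_0 = 2356 ≡ −1, so 1485 is not a witness.
Base 2155: x_0 = 2155^589 mod 2357 = 2356. x_0 = 2356 ≡ −1, so 2155 is not a witness.
No listed base is a witness for 2357.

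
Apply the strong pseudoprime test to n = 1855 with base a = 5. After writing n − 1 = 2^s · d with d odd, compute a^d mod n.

1525

n − 1 = 1854 = 2^1 · 927, so s = 1 and d = 927.
Repeated squaring mod 1855: 5^1 ≡ 5, 5^2 ≡ 25, 5^4 ≡ 625, 5^8 ≡ 1075, 5^16 ≡ 1815, 5^32 ≡ 1600, 5^64 ≡ 100, 5^128 ≡ 725, 5^256 ≡ 660, 5^512 ≡ 1530.
927 = 512 + 256 + 128 + 16 + 8 + 4 + 2 + 1, so 5^927 ≡ 1530·660·725·1815·1075·625·25·5 ≡ 1525 (mod 1855).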